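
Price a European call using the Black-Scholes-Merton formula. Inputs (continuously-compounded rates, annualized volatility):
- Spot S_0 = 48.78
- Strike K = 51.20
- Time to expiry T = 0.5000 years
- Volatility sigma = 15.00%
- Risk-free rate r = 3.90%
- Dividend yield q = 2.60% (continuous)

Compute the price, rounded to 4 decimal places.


d1 = (ln(S/K) + (r - q + 0.5*sigma^2) * T) / (sigma * sqrt(T)) = -0.34218443
d2 = d1 - sigma * sqrt(T) = -0.44825044
exp(-rT) = 0.98068890; exp(-qT) = 0.98708414
C = S_0 * exp(-qT) * N(d1) - K * exp(-rT) * N(d2)
N(d1) = 0.36610605; N(d2) = 0.32698623
C = 48.7800 * 0.98708414 * 0.36610605 - 51.2000 * 0.98068890 * 0.32698623 = 1.2096

Answer: Price = 1.2096


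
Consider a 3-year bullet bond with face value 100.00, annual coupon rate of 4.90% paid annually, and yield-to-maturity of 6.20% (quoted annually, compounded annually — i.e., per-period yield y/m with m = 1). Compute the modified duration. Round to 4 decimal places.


Coupon per period c = face * coupon_rate / m = 4.900000
Periods per year m = 1; per-period yield y/m = 0.062000
Number of cashflows N = 3
Cashflows (t years, CF_t, discount factor 1/(1+y/m)^(m*t), PV):
  t = 1.0000: CF_t = 4.900000, DF = 0.941620, PV = 4.613936
  t = 2.0000: CF_t = 4.900000, DF = 0.886647, PV = 4.344572
  t = 3.0000: CF_t = 104.900000, DF = 0.834885, PV = 87.579394
Price P = sum_t PV_t = 96.537903
First compute Macaulay numerator sum_t t * PV_t:
  t * PV_t at t = 1.0000: 4.613936
  t * PV_t at t = 2.0000: 8.689145
  t * PV_t at t = 3.0000: 262.738183
Macaulay duration D = 276.041264 / 96.537903 = 2.859408
Modified duration = D / (1 + y/m) = 2.859408 / (1 + 0.062000) = 2.692475

Answer: Modified duration = 2.6925


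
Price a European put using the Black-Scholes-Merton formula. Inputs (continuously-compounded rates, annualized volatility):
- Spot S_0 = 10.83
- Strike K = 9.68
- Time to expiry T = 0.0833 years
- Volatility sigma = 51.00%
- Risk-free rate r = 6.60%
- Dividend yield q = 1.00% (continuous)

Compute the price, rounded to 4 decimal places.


Answer: Price = 0.1821

Derivation:
d1 = (ln(S/K) + (r - q + 0.5*sigma^2) * T) / (sigma * sqrt(T)) = 0.86793870
d2 = d1 - sigma * sqrt(T) = 0.72074383
exp(-rT) = 0.99451729; exp(-qT) = 0.99916735
P = K * exp(-rT) * N(-d2) - S_0 * exp(-qT) * N(-d1)
N(-d1) = 0.19271395; N(-d2) = 0.23553357
P = 9.6800 * 0.99451729 * 0.23553357 - 10.8300 * 0.99916735 * 0.19271395 = 0.1821


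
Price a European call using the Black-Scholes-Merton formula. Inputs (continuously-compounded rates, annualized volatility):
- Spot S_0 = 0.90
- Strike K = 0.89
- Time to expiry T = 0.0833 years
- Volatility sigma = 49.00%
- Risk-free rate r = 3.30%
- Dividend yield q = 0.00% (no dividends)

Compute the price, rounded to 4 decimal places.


Answer: Price = 0.0568

Derivation:
d1 = (ln(S/K) + (r - q + 0.5*sigma^2) * T) / (sigma * sqrt(T)) = 0.16915527
d2 = d1 - sigma * sqrt(T) = 0.02773275
exp(-rT) = 0.99725487; exp(-qT) = 1.00000000
C = S_0 * exp(-qT) * N(d1) - K * exp(-rT) * N(d2)
N(d1) = 0.56716275; N(d2) = 0.51106235
C = 0.9000 * 1.00000000 * 0.56716275 - 0.8900 * 0.99725487 * 0.51106235 = 0.0568


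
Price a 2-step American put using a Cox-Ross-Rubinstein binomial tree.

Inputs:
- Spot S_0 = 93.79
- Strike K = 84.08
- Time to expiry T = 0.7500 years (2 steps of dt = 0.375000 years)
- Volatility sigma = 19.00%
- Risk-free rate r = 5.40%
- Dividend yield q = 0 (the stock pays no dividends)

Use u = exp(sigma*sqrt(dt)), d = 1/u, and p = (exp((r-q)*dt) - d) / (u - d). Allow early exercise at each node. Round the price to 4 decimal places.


Answer: Price = V(0,0) = 1.8260

Derivation:
dt = T/N = 0.375000
u = exp(sigma*sqrt(dt)) = 1.123390; d = 1/u = 0.890163
p = (exp((r-q)*dt) - d) / (u - d) = 0.558655
Discount per step: exp(-r*dt) = 0.979954
Stock lattice S(k, i) with i counting down-moves:
  k=0: S(0,0) = 93.7900
  k=1: S(1,0) = 105.3627; S(1,1) = 83.4884
  k=2: S(2,0) = 118.3634; S(2,1) = 93.7900; S(2,2) = 74.3183
Terminal payoffs V(N, i) = max(K - S_T, 0):
  V(2,0) = 0.000000; V(2,1) = 0.000000; V(2,2) = 9.761738
Backward induction: V(k, i) = exp(-r*dt) * [p * V(k+1, i) + (1-p) * V(k+1, i+1)]; then take max(V_cont, immediate exercise) for American.
  V(1,0) = exp(-r*dt) * [p*0.000000 + (1-p)*0.000000] = 0.000000; exercise = 0.000000; V(1,0) = max -> 0.000000
  V(1,1) = exp(-r*dt) * [p*0.000000 + (1-p)*9.761738] = 4.221924; exercise = 0.591619; V(1,1) = max -> 4.221924
  V(0,0) = exp(-r*dt) * [p*0.000000 + (1-p)*4.221924] = 1.825970; exercise = 0.000000; V(0,0) = max -> 1.825970


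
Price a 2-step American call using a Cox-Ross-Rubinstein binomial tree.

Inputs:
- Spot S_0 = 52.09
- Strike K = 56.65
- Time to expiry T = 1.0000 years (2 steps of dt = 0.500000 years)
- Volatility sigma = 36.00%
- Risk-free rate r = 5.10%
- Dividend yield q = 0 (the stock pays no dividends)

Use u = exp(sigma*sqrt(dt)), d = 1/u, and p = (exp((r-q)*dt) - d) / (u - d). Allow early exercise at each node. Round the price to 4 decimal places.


Answer: Price = V(0,0) = 6.7624

Derivation:
dt = T/N = 0.500000
u = exp(sigma*sqrt(dt)) = 1.289892; d = 1/u = 0.775259
p = (exp((r-q)*dt) - d) / (u - d) = 0.486889
Discount per step: exp(-r*dt) = 0.974822
Stock lattice S(k, i) with i counting down-moves:
  k=0: S(0,0) = 52.0900
  k=1: S(1,0) = 67.1905; S(1,1) = 40.3832
  k=2: S(2,0) = 86.6684; S(2,1) = 52.0900; S(2,2) = 31.3075
Terminal payoffs V(N, i) = max(S_T - K, 0):
  V(2,0) = 30.018446; V(2,1) = 0.000000; V(2,2) = 0.000000
Backward induction: V(k, i) = exp(-r*dt) * [p * V(k+1, i) + (1-p) * V(k+1, i+1)]; then take max(V_cont, immediate exercise) for American.
  V(1,0) = exp(-r*dt) * [p*30.018446 + (1-p)*0.000000] = 14.247660; exercise = 10.540471; V(1,0) = max -> 14.247660
  V(1,1) = exp(-r*dt) * [p*0.000000 + (1-p)*0.000000] = 0.000000; exercise = 0.000000; V(1,1) = max -> 0.000000
  V(0,0) = exp(-r*dt) * [p*14.247660 + (1-p)*0.000000] = 6.762369; exercise = 0.000000; V(0,0) = max -> 6.762369


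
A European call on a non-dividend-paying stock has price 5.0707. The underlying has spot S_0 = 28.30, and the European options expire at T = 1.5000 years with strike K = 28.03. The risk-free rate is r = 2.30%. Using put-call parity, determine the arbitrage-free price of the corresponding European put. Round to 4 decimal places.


Put-call parity: C - P = S_0 * exp(-qT) - K * exp(-rT).
S_0 * exp(-qT) = 28.3000 * 1.00000000 = 28.30000000
K * exp(-rT) = 28.0300 * 0.96608834 = 27.07945616
P = C - S*exp(-qT) + K*exp(-rT)
P = 5.0707 - 28.30000000 + 27.07945616 = 3.8502

Answer: Put price = 3.8502


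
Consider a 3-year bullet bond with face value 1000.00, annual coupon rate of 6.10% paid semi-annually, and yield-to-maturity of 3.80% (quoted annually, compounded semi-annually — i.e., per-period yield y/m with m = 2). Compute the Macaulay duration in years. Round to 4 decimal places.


Coupon per period c = face * coupon_rate / m = 30.500000
Periods per year m = 2; per-period yield y/m = 0.019000
Number of cashflows N = 6
Cashflows (t years, CF_t, discount factor 1/(1+y/m)^(m*t), PV):
  t = 0.5000: CF_t = 30.500000, DF = 0.981354, PV = 29.931305
  t = 1.0000: CF_t = 30.500000, DF = 0.963056, PV = 29.373214
  t = 1.5000: CF_t = 30.500000, DF = 0.945099, PV = 28.825529
  t = 2.0000: CF_t = 30.500000, DF = 0.927477, PV = 28.288056
  t = 2.5000: CF_t = 30.500000, DF = 0.910184, PV = 27.760605
  t = 3.0000: CF_t = 1030.500000, DF = 0.893213, PV = 920.455701
Price P = sum_t PV_t = 1064.634410
Macaulay numerator sum_t t * PV_t:
  t * PV_t at t = 0.5000: 14.965653
  t * PV_t at t = 1.0000: 29.373214
  t * PV_t at t = 1.5000: 43.238294
  t * PV_t at t = 2.0000: 56.576112
  t * PV_t at t = 2.5000: 69.401511
  t * PV_t at t = 3.0000: 2761.367104
Macaulay duration D = (sum_t t * PV_t) / P = 2974.921888 / 1064.634410 = 2.794313

Answer: Macaulay duration = 2.7943 years


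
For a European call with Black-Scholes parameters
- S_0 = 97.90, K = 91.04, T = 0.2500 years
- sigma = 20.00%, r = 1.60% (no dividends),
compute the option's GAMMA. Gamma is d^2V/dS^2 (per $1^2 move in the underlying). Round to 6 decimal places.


d1 = 0.8164757916; d2 = 0.7164757916
phi(d1) = 0.2858594872; exp(-qT) = 1.0000000000; exp(-rT) = 0.9960079893
Gamma = exp(-qT) * phi(d1) / (S * sigma * sqrt(T)) = 1.0000000000 * 0.2858594872 / (97.9000 * 0.2000 * 0.5000000000) = 0.029199

Answer: Gamma = 0.029199


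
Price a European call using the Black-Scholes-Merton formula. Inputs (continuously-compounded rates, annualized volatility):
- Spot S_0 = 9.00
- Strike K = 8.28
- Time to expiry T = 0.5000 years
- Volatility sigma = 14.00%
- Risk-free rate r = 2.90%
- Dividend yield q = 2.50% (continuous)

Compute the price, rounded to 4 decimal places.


d1 = (ln(S/K) + (r - q + 0.5*sigma^2) * T) / (sigma * sqrt(T)) = 0.91198197
d2 = d1 - sigma * sqrt(T) = 0.81298702
exp(-rT) = 0.98560462; exp(-qT) = 0.98757780
C = S_0 * exp(-qT) * N(d1) - K * exp(-rT) * N(d2)
N(d1) = 0.81911090; N(d2) = 0.79188725
C = 9.0000 * 0.98757780 * 0.81911090 - 8.2800 * 0.98560462 * 0.79188725 = 0.8180

Answer: Price = 0.8180


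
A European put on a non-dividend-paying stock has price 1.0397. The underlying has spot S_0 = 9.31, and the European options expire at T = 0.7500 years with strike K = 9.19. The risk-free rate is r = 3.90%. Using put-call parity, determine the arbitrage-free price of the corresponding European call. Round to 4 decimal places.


Answer: Call price = 1.4246

Derivation:
Put-call parity: C - P = S_0 * exp(-qT) - K * exp(-rT).
S_0 * exp(-qT) = 9.3100 * 1.00000000 = 9.31000000
K * exp(-rT) = 9.1900 * 0.97117364 = 8.92508576
C = P + S*exp(-qT) - K*exp(-rT)
C = 1.0397 + 9.31000000 - 8.92508576 = 1.4246


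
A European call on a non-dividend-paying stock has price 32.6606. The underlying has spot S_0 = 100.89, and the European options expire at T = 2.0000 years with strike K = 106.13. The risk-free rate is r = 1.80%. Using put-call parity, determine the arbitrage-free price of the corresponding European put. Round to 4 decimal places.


Put-call parity: C - P = S_0 * exp(-qT) - K * exp(-rT).
S_0 * exp(-qT) = 100.8900 * 1.00000000 = 100.89000000
K * exp(-rT) = 106.1300 * 0.96464029 = 102.37727435
P = C - S*exp(-qT) + K*exp(-rT)
P = 32.6606 - 100.89000000 + 102.37727435 = 34.1479

Answer: Put price = 34.1479


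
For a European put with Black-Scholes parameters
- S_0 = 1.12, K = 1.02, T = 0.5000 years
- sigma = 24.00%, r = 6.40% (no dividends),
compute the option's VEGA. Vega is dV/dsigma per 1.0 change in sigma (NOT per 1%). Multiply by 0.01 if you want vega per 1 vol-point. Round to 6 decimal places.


d1 = 0.8245222040; d2 = 0.6548165765
phi(d1) = 0.2839784382; exp(-qT) = 1.0000000000; exp(-rT) = 0.9685065821
Vega = S * exp(-qT) * phi(d1) * sqrt(T) = 1.1200 * 1.0000000000 * 0.2839784382 * 0.7071067812 = 0.224899

Answer: Vega = 0.224899


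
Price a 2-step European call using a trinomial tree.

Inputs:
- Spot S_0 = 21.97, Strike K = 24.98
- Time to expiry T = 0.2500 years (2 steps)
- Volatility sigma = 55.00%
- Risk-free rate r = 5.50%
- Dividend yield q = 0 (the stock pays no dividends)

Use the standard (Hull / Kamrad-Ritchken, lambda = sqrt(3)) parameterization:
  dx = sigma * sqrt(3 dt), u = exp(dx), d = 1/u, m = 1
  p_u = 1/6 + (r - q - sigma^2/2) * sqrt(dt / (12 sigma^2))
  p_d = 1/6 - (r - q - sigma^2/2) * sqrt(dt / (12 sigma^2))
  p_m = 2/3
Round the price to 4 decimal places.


dt = T/N = 0.125000; dx = sigma*sqrt(3*dt) = 0.336805
u = exp(dx) = 1.400466; d = 1/u = 0.714048
p_u = 0.148806, p_m = 0.666667, p_d = 0.184528
Discount per step: exp(-r*dt) = 0.993149
Stock lattice S(k, j) with j the centered position index:
  k=0: S(0,+0) = 21.9700
  k=1: S(1,-1) = 15.6876; S(1,+0) = 21.9700; S(1,+1) = 30.7682
  k=2: S(2,-2) = 11.2017; S(2,-1) = 15.6876; S(2,+0) = 21.9700; S(2,+1) = 30.7682; S(2,+2) = 43.0899
Terminal payoffs V(N, j) = max(S_T - K, 0):
  V(2,-2) = 0.000000; V(2,-1) = 0.000000; V(2,+0) = 0.000000; V(2,+1) = 5.788232; V(2,+2) = 18.109854
Backward induction: V(k, j) = exp(-r*dt) * [p_u * V(k+1, j+1) + p_m * V(k+1, j) + p_d * V(k+1, j-1)]
  V(1,-1) = exp(-r*dt) * [p_u*0.000000 + p_m*0.000000 + p_d*0.000000] = 0.000000
  V(1,+0) = exp(-r*dt) * [p_u*5.788232 + p_m*0.000000 + p_d*0.000000] = 0.855421
  V(1,+1) = exp(-r*dt) * [p_u*18.109854 + p_m*5.788232 + p_d*0.000000] = 6.508771
  V(0,+0) = exp(-r*dt) * [p_u*6.508771 + p_m*0.855421 + p_d*0.000000] = 1.528281

Answer: Price = V(0,0) = 1.5283


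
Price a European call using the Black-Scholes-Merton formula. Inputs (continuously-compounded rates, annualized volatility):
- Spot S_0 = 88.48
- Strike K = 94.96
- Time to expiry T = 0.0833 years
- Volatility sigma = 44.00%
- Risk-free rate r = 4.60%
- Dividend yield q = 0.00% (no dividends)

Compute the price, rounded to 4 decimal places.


d1 = (ln(S/K) + (r - q + 0.5*sigma^2) * T) / (sigma * sqrt(T)) = -0.46289635
d2 = d1 - sigma * sqrt(T) = -0.58988800
exp(-rT) = 0.99617553; exp(-qT) = 1.00000000
C = S_0 * exp(-qT) * N(d1) - K * exp(-rT) * N(d2)
N(d1) = 0.32171933; N(d2) = 0.27763287
C = 88.4800 * 1.00000000 * 0.32171933 - 94.9600 * 0.99617553 * 0.27763287 = 2.2025

Answer: Price = 2.2025


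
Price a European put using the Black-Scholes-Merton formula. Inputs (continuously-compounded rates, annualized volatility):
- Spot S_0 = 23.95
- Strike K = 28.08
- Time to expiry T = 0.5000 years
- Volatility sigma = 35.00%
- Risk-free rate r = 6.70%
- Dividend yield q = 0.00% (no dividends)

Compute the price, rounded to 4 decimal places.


d1 = (ln(S/K) + (r - q + 0.5*sigma^2) * T) / (sigma * sqrt(T)) = -0.38371354
d2 = d1 - sigma * sqrt(T) = -0.63120091
exp(-rT) = 0.96705491; exp(-qT) = 1.00000000
P = K * exp(-rT) * N(-d2) - S_0 * exp(-qT) * N(-d1)
N(-d1) = 0.64940461; N(-d2) = 0.73604542
P = 28.0800 * 0.96705491 * 0.73604542 - 23.9500 * 1.00000000 * 0.64940461 = 4.4340

Answer: Price = 4.4340


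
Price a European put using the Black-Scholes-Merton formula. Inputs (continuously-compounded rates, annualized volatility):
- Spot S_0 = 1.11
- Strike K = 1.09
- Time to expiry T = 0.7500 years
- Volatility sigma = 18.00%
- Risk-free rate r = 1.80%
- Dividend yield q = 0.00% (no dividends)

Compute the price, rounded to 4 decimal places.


Answer: Price = 0.0520

Derivation:
d1 = (ln(S/K) + (r - q + 0.5*sigma^2) * T) / (sigma * sqrt(T)) = 0.28118446
d2 = d1 - sigma * sqrt(T) = 0.12529989
exp(-rT) = 0.98659072; exp(-qT) = 1.00000000
P = K * exp(-rT) * N(-d2) - S_0 * exp(-qT) * N(-d1)
N(-d1) = 0.38928446; N(-d2) = 0.45014307
P = 1.0900 * 0.98659072 * 0.45014307 - 1.1100 * 1.00000000 * 0.38928446 = 0.0520


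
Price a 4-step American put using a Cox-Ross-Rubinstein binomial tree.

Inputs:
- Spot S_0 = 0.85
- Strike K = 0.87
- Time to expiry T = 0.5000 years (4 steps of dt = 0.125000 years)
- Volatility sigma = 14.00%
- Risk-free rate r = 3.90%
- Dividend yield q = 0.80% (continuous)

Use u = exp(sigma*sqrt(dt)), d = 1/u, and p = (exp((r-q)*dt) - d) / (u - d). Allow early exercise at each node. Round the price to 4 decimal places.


dt = T/N = 0.125000
u = exp(sigma*sqrt(dt)) = 1.050743; d = 1/u = 0.951708
p = (exp((r-q)*dt) - d) / (u - d) = 0.526831
Discount per step: exp(-r*dt) = 0.995137
Stock lattice S(k, i) with i counting down-moves:
  k=0: S(0,0) = 0.8500
  k=1: S(1,0) = 0.8931; S(1,1) = 0.8090
  k=2: S(2,0) = 0.9385; S(2,1) = 0.8500; S(2,2) = 0.7699
  k=3: S(3,0) = 0.9861; S(3,1) = 0.8931; S(3,2) = 0.8090; S(3,3) = 0.7327
  k=4: S(4,0) = 1.0361; S(4,1) = 0.9385; S(4,2) = 0.8500; S(4,3) = 0.7699; S(4,4) = 0.6973
Terminal payoffs V(N, i) = max(K - S_T, 0):
  V(4,0) = 0.000000; V(4,1) = 0.000000; V(4,2) = 0.020000; V(4,3) = 0.100115; V(4,4) = 0.172679
Backward induction: V(k, i) = exp(-r*dt) * [p * V(k+1, i) + (1-p) * V(k+1, i+1)]; then take max(V_cont, immediate exercise) for American.
  V(3,0) = exp(-r*dt) * [p*0.000000 + (1-p)*0.000000] = 0.000000; exercise = 0.000000; V(3,0) = max -> 0.000000
  V(3,1) = exp(-r*dt) * [p*0.000000 + (1-p)*0.020000] = 0.009417; exercise = 0.000000; V(3,1) = max -> 0.009417
  V(3,2) = exp(-r*dt) * [p*0.020000 + (1-p)*0.100115] = 0.057626; exercise = 0.061049; V(3,2) = max -> 0.061049
  V(3,3) = exp(-r*dt) * [p*0.100115 + (1-p)*0.172679] = 0.133796; exercise = 0.137294; V(3,3) = max -> 0.137294
  V(2,0) = exp(-r*dt) * [p*0.000000 + (1-p)*0.009417] = 0.004434; exercise = 0.000000; V(2,0) = max -> 0.004434
  V(2,1) = exp(-r*dt) * [p*0.009417 + (1-p)*0.061049] = 0.033683; exercise = 0.020000; V(2,1) = max -> 0.033683
  V(2,2) = exp(-r*dt) * [p*0.061049 + (1-p)*0.137294] = 0.096653; exercise = 0.100115; V(2,2) = max -> 0.100115
  V(1,0) = exp(-r*dt) * [p*0.004434 + (1-p)*0.033683] = 0.018185; exercise = 0.000000; V(1,0) = max -> 0.018185
  V(1,1) = exp(-r*dt) * [p*0.033683 + (1-p)*0.100115] = 0.064800; exercise = 0.061049; V(1,1) = max -> 0.064800
  V(0,0) = exp(-r*dt) * [p*0.018185 + (1-p)*0.064800] = 0.040046; exercise = 0.020000; V(0,0) = max -> 0.040046

Answer: Price = V(0,0) = 0.0400


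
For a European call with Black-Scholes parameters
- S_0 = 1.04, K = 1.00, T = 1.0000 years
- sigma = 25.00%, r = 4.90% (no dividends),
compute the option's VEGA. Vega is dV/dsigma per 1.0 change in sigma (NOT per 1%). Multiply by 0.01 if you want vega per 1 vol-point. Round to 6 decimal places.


d1 = 0.4778828526; d2 = 0.2278828526
phi(d1) = 0.3558932176; exp(-qT) = 1.0000000000; exp(-rT) = 0.9521811297
Vega = S * exp(-qT) * phi(d1) * sqrt(T) = 1.0400 * 1.0000000000 * 0.3558932176 * 1.0000000000 = 0.370129

Answer: Vega = 0.370129


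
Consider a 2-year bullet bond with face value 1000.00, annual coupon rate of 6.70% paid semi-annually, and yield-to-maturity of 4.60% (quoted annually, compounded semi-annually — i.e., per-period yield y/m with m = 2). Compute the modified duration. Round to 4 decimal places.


Answer: Modified duration = 1.8640

Derivation:
Coupon per period c = face * coupon_rate / m = 33.500000
Periods per year m = 2; per-period yield y/m = 0.023000
Number of cashflows N = 4
Cashflows (t years, CF_t, discount factor 1/(1+y/m)^(m*t), PV):
  t = 0.5000: CF_t = 33.500000, DF = 0.977517, PV = 32.746823
  t = 1.0000: CF_t = 33.500000, DF = 0.955540, PV = 32.010580
  t = 1.5000: CF_t = 33.500000, DF = 0.934056, PV = 31.290889
  t = 2.0000: CF_t = 1033.500000, DF = 0.913056, PV = 943.643486
Price P = sum_t PV_t = 1039.691778
First compute Macaulay numerator sum_t t * PV_t:
  t * PV_t at t = 0.5000: 16.373412
  t * PV_t at t = 1.0000: 32.010580
  t * PV_t at t = 1.5000: 46.936334
  t * PV_t at t = 2.0000: 1887.286971
Macaulay duration D = 1982.607296 / 1039.691778 = 1.906918
Modified duration = D / (1 + y/m) = 1.906918 / (1 + 0.023000) = 1.864045


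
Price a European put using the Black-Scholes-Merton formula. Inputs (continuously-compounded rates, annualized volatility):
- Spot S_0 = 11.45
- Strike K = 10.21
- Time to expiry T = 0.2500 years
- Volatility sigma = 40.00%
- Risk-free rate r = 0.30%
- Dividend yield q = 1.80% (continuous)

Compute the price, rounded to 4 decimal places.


Answer: Price = 0.3905

Derivation:
d1 = (ln(S/K) + (r - q + 0.5*sigma^2) * T) / (sigma * sqrt(T)) = 0.65436049
d2 = d1 - sigma * sqrt(T) = 0.45436049
exp(-rT) = 0.99925028; exp(-qT) = 0.99551011
P = K * exp(-rT) * N(-d2) - S_0 * exp(-qT) * N(-d1)
N(-d1) = 0.25643979; N(-d2) = 0.32478469
P = 10.2100 * 0.99925028 * 0.32478469 - 11.4500 * 0.99551011 * 0.25643979 = 0.3905


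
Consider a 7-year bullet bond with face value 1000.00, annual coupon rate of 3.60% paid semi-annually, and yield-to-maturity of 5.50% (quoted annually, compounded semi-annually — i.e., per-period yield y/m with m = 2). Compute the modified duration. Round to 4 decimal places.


Coupon per period c = face * coupon_rate / m = 18.000000
Periods per year m = 2; per-period yield y/m = 0.027500
Number of cashflows N = 14
Cashflows (t years, CF_t, discount factor 1/(1+y/m)^(m*t), PV):
  t = 0.5000: CF_t = 18.000000, DF = 0.973236, PV = 17.518248
  t = 1.0000: CF_t = 18.000000, DF = 0.947188, PV = 17.049390
  t = 1.5000: CF_t = 18.000000, DF = 0.921838, PV = 16.593080
  t = 2.0000: CF_t = 18.000000, DF = 0.897166, PV = 16.148983
  t = 2.5000: CF_t = 18.000000, DF = 0.873154, PV = 15.716772
  t = 3.0000: CF_t = 18.000000, DF = 0.849785, PV = 15.296128
  t = 3.5000: CF_t = 18.000000, DF = 0.827041, PV = 14.886743
  t = 4.0000: CF_t = 18.000000, DF = 0.804906, PV = 14.488314
  t = 4.5000: CF_t = 18.000000, DF = 0.783364, PV = 14.100549
  t = 5.0000: CF_t = 18.000000, DF = 0.762398, PV = 13.723162
  t = 5.5000: CF_t = 18.000000, DF = 0.741993, PV = 13.355876
  t = 6.0000: CF_t = 18.000000, DF = 0.722134, PV = 12.998419
  t = 6.5000: CF_t = 18.000000, DF = 0.702807, PV = 12.650530
  t = 7.0000: CF_t = 1018.000000, DF = 0.683997, PV = 696.309227
Price P = sum_t PV_t = 890.835423
First compute Macaulay numerator sum_t t * PV_t:
  t * PV_t at t = 0.5000: 8.759124
  t * PV_t at t = 1.0000: 17.049390
  t * PV_t at t = 1.5000: 24.889620
  t * PV_t at t = 2.0000: 32.297966
  t * PV_t at t = 2.5000: 39.291930
  t * PV_t at t = 3.0000: 45.888385
  t * PV_t at t = 3.5000: 52.103601
  t * PV_t at t = 4.0000: 57.953257
  t * PV_t at t = 4.5000: 63.452472
  t * PV_t at t = 5.0000: 68.615811
  t * PV_t at t = 5.5000: 73.457316
  t * PV_t at t = 6.0000: 77.990515
  t * PV_t at t = 6.5000: 82.228443
  t * PV_t at t = 7.0000: 4874.164591
Macaulay duration D = 5518.142422 / 890.835423 = 6.194346
Modified duration = D / (1 + y/m) = 6.194346 / (1 + 0.027500) = 6.028560

Answer: Modified duration = 6.0286


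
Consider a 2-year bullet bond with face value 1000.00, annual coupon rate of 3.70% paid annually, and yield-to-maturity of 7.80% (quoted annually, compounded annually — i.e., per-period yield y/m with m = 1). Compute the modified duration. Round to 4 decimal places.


Answer: Modified duration = 1.8209

Derivation:
Coupon per period c = face * coupon_rate / m = 37.000000
Periods per year m = 1; per-period yield y/m = 0.078000
Number of cashflows N = 2
Cashflows (t years, CF_t, discount factor 1/(1+y/m)^(m*t), PV):
  t = 1.0000: CF_t = 37.000000, DF = 0.927644, PV = 34.322820
  t = 2.0000: CF_t = 1037.000000, DF = 0.860523, PV = 892.362342
Price P = sum_t PV_t = 926.685162
First compute Macaulay numerator sum_t t * PV_t:
  t * PV_t at t = 1.0000: 34.322820
  t * PV_t at t = 2.0000: 1784.724684
Macaulay duration D = 1819.047504 / 926.685162 = 1.962962
Modified duration = D / (1 + y/m) = 1.962962 / (1 + 0.078000) = 1.820929


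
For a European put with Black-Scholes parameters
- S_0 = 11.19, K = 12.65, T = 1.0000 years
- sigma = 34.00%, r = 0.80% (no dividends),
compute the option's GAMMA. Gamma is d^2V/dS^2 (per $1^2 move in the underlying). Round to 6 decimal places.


d1 = -0.1671667437; d2 = -0.5071667437
phi(d1) = 0.3934068766; exp(-qT) = 1.0000000000; exp(-rT) = 0.9920319148
Gamma = exp(-qT) * phi(d1) / (S * sigma * sqrt(T)) = 1.0000000000 * 0.3934068766 / (11.1900 * 0.3400 * 1.0000000000) = 0.103403

Answer: Gamma = 0.103403


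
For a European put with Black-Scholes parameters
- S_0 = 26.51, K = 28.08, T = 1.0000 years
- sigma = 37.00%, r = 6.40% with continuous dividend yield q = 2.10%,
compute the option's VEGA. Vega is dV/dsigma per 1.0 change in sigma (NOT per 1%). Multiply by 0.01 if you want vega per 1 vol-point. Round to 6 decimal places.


Answer: Vega = 10.246817

Derivation:
d1 = 0.1457147058; d2 = -0.2242852942
phi(d1) = 0.3947293570; exp(-qT) = 0.9792189646; exp(-rT) = 0.9380049995
Vega = S * exp(-qT) * phi(d1) * sqrt(T) = 26.5100 * 0.9792189646 * 0.3947293570 * 1.0000000000 = 10.246817


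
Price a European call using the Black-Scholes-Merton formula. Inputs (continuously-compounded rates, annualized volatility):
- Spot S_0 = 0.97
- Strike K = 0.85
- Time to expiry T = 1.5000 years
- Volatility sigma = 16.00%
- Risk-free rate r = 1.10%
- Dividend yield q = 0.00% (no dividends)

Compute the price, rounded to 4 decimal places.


Answer: Price = 0.1567

Derivation:
d1 = (ln(S/K) + (r - q + 0.5*sigma^2) * T) / (sigma * sqrt(T)) = 0.85609525
d2 = d1 - sigma * sqrt(T) = 0.66013607
exp(-rT) = 0.98363538; exp(-qT) = 1.00000000
C = S_0 * exp(-qT) * N(d1) - K * exp(-rT) * N(d2)
N(d1) = 0.80402745; N(d2) = 0.74541674
C = 0.9700 * 1.00000000 * 0.80402745 - 0.8500 * 0.98363538 * 0.74541674 = 0.1567


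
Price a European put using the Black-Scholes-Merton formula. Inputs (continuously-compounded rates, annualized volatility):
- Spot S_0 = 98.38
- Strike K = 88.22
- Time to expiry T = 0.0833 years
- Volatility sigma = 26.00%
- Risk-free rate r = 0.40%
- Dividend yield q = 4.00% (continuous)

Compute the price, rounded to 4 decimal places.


d1 = (ln(S/K) + (r - q + 0.5*sigma^2) * T) / (sigma * sqrt(T)) = 1.45015750
d2 = d1 - sigma * sqrt(T) = 1.37511698
exp(-rT) = 0.99966686; exp(-qT) = 0.99667354
P = K * exp(-rT) * N(-d2) - S_0 * exp(-qT) * N(-d1)
N(-d1) = 0.07350730; N(-d2) = 0.08454759
P = 88.2200 * 0.99966686 * 0.08454759 - 98.3800 * 0.99667354 * 0.07350730 = 0.2487

Answer: Price = 0.2487


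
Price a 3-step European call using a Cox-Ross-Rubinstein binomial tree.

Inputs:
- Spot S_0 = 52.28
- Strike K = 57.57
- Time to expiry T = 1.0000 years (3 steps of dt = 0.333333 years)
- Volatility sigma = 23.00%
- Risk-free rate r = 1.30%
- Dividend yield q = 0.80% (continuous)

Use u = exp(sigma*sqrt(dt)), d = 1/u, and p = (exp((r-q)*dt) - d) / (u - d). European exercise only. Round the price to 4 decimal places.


Answer: Price = V(0,0) = 2.8669

Derivation:
dt = T/N = 0.333333
u = exp(sigma*sqrt(dt)) = 1.142011; d = 1/u = 0.875648
p = (exp((r-q)*dt) - d) / (u - d) = 0.473113
Discount per step: exp(-r*dt) = 0.995676
Stock lattice S(k, i) with i counting down-moves:
  k=0: S(0,0) = 52.2800
  k=1: S(1,0) = 59.7043; S(1,1) = 45.7789
  k=2: S(2,0) = 68.1830; S(2,1) = 52.2800; S(2,2) = 40.0862
  k=3: S(3,0) = 77.8657; S(3,1) = 59.7043; S(3,2) = 45.7789; S(3,3) = 35.1014
Terminal payoffs V(N, i) = max(S_T - K, 0):
  V(3,0) = 20.295702; V(3,1) = 2.134324; V(3,2) = 0.000000; V(3,3) = 0.000000
Backward induction: V(k, i) = exp(-r*dt) * [p * V(k+1, i) + (1-p) * V(k+1, i+1)].
  V(2,0) = exp(-r*dt) * [p*20.295702 + (1-p)*2.134324] = 10.680334
  V(2,1) = exp(-r*dt) * [p*2.134324 + (1-p)*0.000000] = 1.005411
  V(2,2) = exp(-r*dt) * [p*0.000000 + (1-p)*0.000000] = 0.000000
  V(1,0) = exp(-r*dt) * [p*10.680334 + (1-p)*1.005411] = 5.558607
  V(1,1) = exp(-r*dt) * [p*1.005411 + (1-p)*0.000000] = 0.473617
  V(0,0) = exp(-r*dt) * [p*5.558607 + (1-p)*0.473617] = 2.866944


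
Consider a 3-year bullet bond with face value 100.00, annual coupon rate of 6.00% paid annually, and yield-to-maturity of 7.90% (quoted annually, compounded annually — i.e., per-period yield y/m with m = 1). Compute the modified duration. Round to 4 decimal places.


Answer: Modified duration = 2.6217

Derivation:
Coupon per period c = face * coupon_rate / m = 6.000000
Periods per year m = 1; per-period yield y/m = 0.079000
Number of cashflows N = 3
Cashflows (t years, CF_t, discount factor 1/(1+y/m)^(m*t), PV):
  t = 1.0000: CF_t = 6.000000, DF = 0.926784, PV = 5.560704
  t = 2.0000: CF_t = 6.000000, DF = 0.858929, PV = 5.153572
  t = 3.0000: CF_t = 106.000000, DF = 0.796041, PV = 84.380391
Price P = sum_t PV_t = 95.094667
First compute Macaulay numerator sum_t t * PV_t:
  t * PV_t at t = 1.0000: 5.560704
  t * PV_t at t = 2.0000: 10.307144
  t * PV_t at t = 3.0000: 253.141172
Macaulay duration D = 269.009020 / 95.094667 = 2.828855
Modified duration = D / (1 + y/m) = 2.828855 / (1 + 0.079000) = 2.621738


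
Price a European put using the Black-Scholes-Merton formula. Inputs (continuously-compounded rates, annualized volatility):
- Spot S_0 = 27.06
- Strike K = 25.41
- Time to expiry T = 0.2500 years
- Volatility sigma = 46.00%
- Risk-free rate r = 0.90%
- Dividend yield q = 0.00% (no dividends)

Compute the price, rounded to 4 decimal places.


Answer: Price = 1.6410

Derivation:
d1 = (ln(S/K) + (r - q + 0.5*sigma^2) * T) / (sigma * sqrt(T)) = 0.39832098
d2 = d1 - sigma * sqrt(T) = 0.16832098
exp(-rT) = 0.99775253; exp(-qT) = 1.00000000
P = K * exp(-rT) * N(-d2) - S_0 * exp(-qT) * N(-d1)
N(-d1) = 0.34519680; N(-d2) = 0.43316538
P = 25.4100 * 0.99775253 * 0.43316538 - 27.0600 * 1.00000000 * 0.34519680 = 1.6410


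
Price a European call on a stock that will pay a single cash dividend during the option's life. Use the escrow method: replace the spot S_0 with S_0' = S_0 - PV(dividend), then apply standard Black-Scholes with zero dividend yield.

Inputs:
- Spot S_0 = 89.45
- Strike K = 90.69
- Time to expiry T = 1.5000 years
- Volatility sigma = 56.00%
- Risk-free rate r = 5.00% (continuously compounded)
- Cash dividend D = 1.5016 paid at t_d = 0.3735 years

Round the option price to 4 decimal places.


PV(D) = D * exp(-r * t_d) = 1.5016 * 0.98149830 = 1.47381784
S_0' = S_0 - PV(D) = 89.4500 - 1.47381784 = 87.97618216
d1 = (ln(S_0'/K) + (r + sigma^2/2)*T) / (sigma*sqrt(T)) = 0.40798442
d2 = d1 - sigma*sqrt(T) = -0.27787271
exp(-rT) = 0.92774349
N(d1) = 0.65835744; N(d2) = 0.39055504
C = S_0' * N(d1) - K * exp(-rT) * N(d2) = 87.97618216 * 0.65835744 - 90.6900 * 0.92774349 * 0.39055504 = 25.0596

Answer: Price = 25.0596


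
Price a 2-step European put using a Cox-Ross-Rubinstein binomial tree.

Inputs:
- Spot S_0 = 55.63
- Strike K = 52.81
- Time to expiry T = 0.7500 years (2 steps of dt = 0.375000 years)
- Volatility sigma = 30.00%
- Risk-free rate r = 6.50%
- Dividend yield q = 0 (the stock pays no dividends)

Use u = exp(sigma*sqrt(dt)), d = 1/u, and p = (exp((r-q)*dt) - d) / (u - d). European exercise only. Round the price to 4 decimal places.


Answer: Price = V(0,0) = 3.1219

Derivation:
dt = T/N = 0.375000
u = exp(sigma*sqrt(dt)) = 1.201669; d = 1/u = 0.832176
p = (exp((r-q)*dt) - d) / (u - d) = 0.520980
Discount per step: exp(-r*dt) = 0.975920
Stock lattice S(k, i) with i counting down-moves:
  k=0: S(0,0) = 55.6300
  k=1: S(1,0) = 66.8489; S(1,1) = 46.2939
  k=2: S(2,0) = 80.3302; S(2,1) = 55.6300; S(2,2) = 38.5247
Terminal payoffs V(N, i) = max(K - S_T, 0):
  V(2,0) = 0.000000; V(2,1) = 0.000000; V(2,2) = 14.285317
Backward induction: V(k, i) = exp(-r*dt) * [p * V(k+1, i) + (1-p) * V(k+1, i+1)].
  V(1,0) = exp(-r*dt) * [p*0.000000 + (1-p)*0.000000] = 0.000000
  V(1,1) = exp(-r*dt) * [p*0.000000 + (1-p)*14.285317] = 6.678172
  V(0,0) = exp(-r*dt) * [p*0.000000 + (1-p)*6.678172] = 3.121945


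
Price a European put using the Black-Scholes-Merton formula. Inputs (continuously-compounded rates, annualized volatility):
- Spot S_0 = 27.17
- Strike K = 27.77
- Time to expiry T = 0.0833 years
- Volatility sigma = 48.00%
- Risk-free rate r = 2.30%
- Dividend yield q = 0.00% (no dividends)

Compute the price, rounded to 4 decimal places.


Answer: Price = 1.8046

Derivation:
d1 = (ln(S/K) + (r - q + 0.5*sigma^2) * T) / (sigma * sqrt(T)) = -0.07457117
d2 = d1 - sigma * sqrt(T) = -0.21310752
exp(-rT) = 0.99808593; exp(-qT) = 1.00000000
P = K * exp(-rT) * N(-d2) - S_0 * exp(-qT) * N(-d1)
N(-d1) = 0.52972204; N(-d2) = 0.58437845
P = 27.7700 * 0.99808593 * 0.58437845 - 27.1700 * 1.00000000 * 0.52972204 = 1.8046


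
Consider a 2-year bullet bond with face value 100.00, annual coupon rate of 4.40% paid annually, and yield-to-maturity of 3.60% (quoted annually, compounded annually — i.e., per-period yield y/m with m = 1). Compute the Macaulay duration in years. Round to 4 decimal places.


Coupon per period c = face * coupon_rate / m = 4.400000
Periods per year m = 1; per-period yield y/m = 0.036000
Number of cashflows N = 2
Cashflows (t years, CF_t, discount factor 1/(1+y/m)^(m*t), PV):
  t = 1.0000: CF_t = 4.400000, DF = 0.965251, PV = 4.247104
  t = 2.0000: CF_t = 104.400000, DF = 0.931709, PV = 97.270464
Price P = sum_t PV_t = 101.517568
Macaulay numerator sum_t t * PV_t:
  t * PV_t at t = 1.0000: 4.247104
  t * PV_t at t = 2.0000: 194.540928
Macaulay duration D = (sum_t t * PV_t) / P = 198.788032 / 101.517568 = 1.958164

Answer: Macaulay duration = 1.9582 years


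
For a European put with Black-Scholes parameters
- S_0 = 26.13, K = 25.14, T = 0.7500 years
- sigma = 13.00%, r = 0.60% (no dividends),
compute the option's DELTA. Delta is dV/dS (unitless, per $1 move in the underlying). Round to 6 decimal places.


d1 = 0.4393313686; d2 = 0.3267480662
phi(d1) = 0.3622413564; exp(-qT) = 1.0000000000; exp(-rT) = 0.9955101098
N(-d1) = 0.3302107240
Delta = -exp(-qT) * N(-d1) = -1.0000000000 * 0.3302107240 = -0.330211

Answer: Delta = -0.330211


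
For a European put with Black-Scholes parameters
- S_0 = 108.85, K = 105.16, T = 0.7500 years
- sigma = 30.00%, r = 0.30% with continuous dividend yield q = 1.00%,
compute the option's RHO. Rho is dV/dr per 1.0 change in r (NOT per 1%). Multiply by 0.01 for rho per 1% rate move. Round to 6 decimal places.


d1 = 0.2424401084; d2 = -0.0173675128
phi(d1) = 0.3873885299; exp(-qT) = 0.9925280548; exp(-rT) = 0.9977525294
N(-d2) = 0.5069282869
Rho = -K*T*exp(-rT)*N(-d2) = -105.1600 * 0.7500 * 0.9977525294 * 0.5069282869 = -39.891577

Answer: Rho = -39.891577


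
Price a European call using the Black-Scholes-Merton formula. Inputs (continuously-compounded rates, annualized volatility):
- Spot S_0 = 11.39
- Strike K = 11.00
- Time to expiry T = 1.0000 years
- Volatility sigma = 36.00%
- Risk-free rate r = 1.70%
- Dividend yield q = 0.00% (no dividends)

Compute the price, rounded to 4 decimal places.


d1 = (ln(S/K) + (r - q + 0.5*sigma^2) * T) / (sigma * sqrt(T)) = 0.32400140
d2 = d1 - sigma * sqrt(T) = -0.03599860
exp(-rT) = 0.98314368; exp(-qT) = 1.00000000
C = S_0 * exp(-qT) * N(d1) - K * exp(-rT) * N(d2)
N(d1) = 0.62703151; N(d2) = 0.48564174
C = 11.3900 * 1.00000000 * 0.62703151 - 11.0000 * 0.98314368 * 0.48564174 = 1.8899

Answer: Price = 1.8899


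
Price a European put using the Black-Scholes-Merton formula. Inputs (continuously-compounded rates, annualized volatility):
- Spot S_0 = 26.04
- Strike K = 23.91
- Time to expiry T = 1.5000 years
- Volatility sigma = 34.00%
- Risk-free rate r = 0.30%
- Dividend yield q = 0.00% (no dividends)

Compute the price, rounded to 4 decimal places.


Answer: Price = 3.0855

Derivation:
d1 = (ln(S/K) + (r - q + 0.5*sigma^2) * T) / (sigma * sqrt(T)) = 0.42394672
d2 = d1 - sigma * sqrt(T) = 0.00753347
exp(-rT) = 0.99551011; exp(-qT) = 1.00000000
P = K * exp(-rT) * N(-d2) - S_0 * exp(-qT) * N(-d1)
N(-d1) = 0.33580233; N(-d2) = 0.49699461
P = 23.9100 * 0.99551011 * 0.49699461 - 26.0400 * 1.00000000 * 0.33580233 = 3.0855


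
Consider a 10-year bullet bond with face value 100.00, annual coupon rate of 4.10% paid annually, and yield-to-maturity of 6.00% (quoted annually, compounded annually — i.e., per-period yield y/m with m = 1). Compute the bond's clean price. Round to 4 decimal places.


Answer: Price = 86.0158

Derivation:
Coupon per period c = face * coupon_rate / m = 4.100000
Periods per year m = 1; per-period yield y/m = 0.060000
Number of cashflows N = 10
Cashflows (t years, CF_t, discount factor 1/(1+y/m)^(m*t), PV):
  t = 1.0000: CF_t = 4.100000, DF = 0.943396, PV = 3.867925
  t = 2.0000: CF_t = 4.100000, DF = 0.889996, PV = 3.648985
  t = 3.0000: CF_t = 4.100000, DF = 0.839619, PV = 3.442439
  t = 4.0000: CF_t = 4.100000, DF = 0.792094, PV = 3.247584
  t = 5.0000: CF_t = 4.100000, DF = 0.747258, PV = 3.063759
  t = 6.0000: CF_t = 4.100000, DF = 0.704961, PV = 2.890338
  t = 7.0000: CF_t = 4.100000, DF = 0.665057, PV = 2.726734
  t = 8.0000: CF_t = 4.100000, DF = 0.627412, PV = 2.572391
  t = 9.0000: CF_t = 4.100000, DF = 0.591898, PV = 2.426784
  t = 10.0000: CF_t = 104.100000, DF = 0.558395, PV = 58.128896
Price P = sum_t PV_t = 86.015835


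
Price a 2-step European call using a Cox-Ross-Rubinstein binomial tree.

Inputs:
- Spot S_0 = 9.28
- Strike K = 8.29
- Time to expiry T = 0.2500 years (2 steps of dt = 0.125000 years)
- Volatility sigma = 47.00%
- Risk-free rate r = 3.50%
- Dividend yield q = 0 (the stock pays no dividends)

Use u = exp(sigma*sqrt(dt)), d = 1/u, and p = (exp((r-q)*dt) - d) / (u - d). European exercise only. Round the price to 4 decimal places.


dt = T/N = 0.125000
u = exp(sigma*sqrt(dt)) = 1.180774; d = 1/u = 0.846902
p = (exp((r-q)*dt) - d) / (u - d) = 0.471685
Discount per step: exp(-r*dt) = 0.995635
Stock lattice S(k, i) with i counting down-moves:
  k=0: S(0,0) = 9.2800
  k=1: S(1,0) = 10.9576; S(1,1) = 7.8593
  k=2: S(2,0) = 12.9384; S(2,1) = 9.2800; S(2,2) = 6.6560
Terminal payoffs V(N, i) = max(S_T - K, 0):
  V(2,0) = 4.648427; V(2,1) = 0.990000; V(2,2) = 0.000000
Backward induction: V(k, i) = exp(-r*dt) * [p * V(k+1, i) + (1-p) * V(k+1, i+1)].
  V(1,0) = exp(-r*dt) * [p*4.648427 + (1-p)*0.990000] = 2.703772
  V(1,1) = exp(-r*dt) * [p*0.990000 + (1-p)*0.000000] = 0.464930
  V(0,0) = exp(-r*dt) * [p*2.703772 + (1-p)*0.464930] = 1.514319

Answer: Price = V(0,0) = 1.5143


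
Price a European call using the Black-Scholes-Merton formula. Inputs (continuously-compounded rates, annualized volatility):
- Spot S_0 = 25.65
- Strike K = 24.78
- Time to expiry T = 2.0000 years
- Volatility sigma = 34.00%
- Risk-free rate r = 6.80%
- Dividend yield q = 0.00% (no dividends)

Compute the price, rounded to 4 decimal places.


d1 = (ln(S/K) + (r - q + 0.5*sigma^2) * T) / (sigma * sqrt(T)) = 0.59502348
d2 = d1 - sigma * sqrt(T) = 0.11419087
exp(-rT) = 0.87284263; exp(-qT) = 1.00000000
C = S_0 * exp(-qT) * N(d1) - K * exp(-rT) * N(d2)
N(d1) = 0.72408611; N(d2) = 0.54545676
C = 25.6500 * 1.00000000 * 0.72408611 - 24.7800 * 0.87284263 * 0.54545676 = 6.7751

Answer: Price = 6.7751


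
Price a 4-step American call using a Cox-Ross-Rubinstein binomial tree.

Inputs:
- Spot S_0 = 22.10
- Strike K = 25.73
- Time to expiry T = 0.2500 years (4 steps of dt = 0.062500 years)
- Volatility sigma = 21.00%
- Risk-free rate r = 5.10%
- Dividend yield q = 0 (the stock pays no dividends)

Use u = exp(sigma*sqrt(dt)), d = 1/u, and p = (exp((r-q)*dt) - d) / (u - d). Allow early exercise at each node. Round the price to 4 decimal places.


dt = T/N = 0.062500
u = exp(sigma*sqrt(dt)) = 1.053903; d = 1/u = 0.948854
p = (exp((r-q)*dt) - d) / (u - d) = 0.517270
Discount per step: exp(-r*dt) = 0.996818
Stock lattice S(k, i) with i counting down-moves:
  k=0: S(0,0) = 22.1000
  k=1: S(1,0) = 23.2912; S(1,1) = 20.9697
  k=2: S(2,0) = 24.5467; S(2,1) = 22.1000; S(2,2) = 19.8972
  k=3: S(3,0) = 25.8698; S(3,1) = 23.2912; S(3,2) = 20.9697; S(3,3) = 18.8795
  k=4: S(4,0) = 27.2643; S(4,1) = 24.5467; S(4,2) = 22.1000; S(4,3) = 19.8972; S(4,4) = 17.9139
Terminal payoffs V(N, i) = max(S_T - K, 0):
  V(4,0) = 1.534285; V(4,1) = 0.000000; V(4,2) = 0.000000; V(4,3) = 0.000000; V(4,4) = 0.000000
Backward induction: V(k, i) = exp(-r*dt) * [p * V(k+1, i) + (1-p) * V(k+1, i+1)]; then take max(V_cont, immediate exercise) for American.
  V(3,0) = exp(-r*dt) * [p*1.534285 + (1-p)*0.000000] = 0.791113; exercise = 0.139835; V(3,0) = max -> 0.791113
  V(3,1) = exp(-r*dt) * [p*0.000000 + (1-p)*0.000000] = 0.000000; exercise = 0.000000; V(3,1) = max -> 0.000000
  V(3,2) = exp(-r*dt) * [p*0.000000 + (1-p)*0.000000] = 0.000000; exercise = 0.000000; V(3,2) = max -> 0.000000
  V(3,3) = exp(-r*dt) * [p*0.000000 + (1-p)*0.000000] = 0.000000; exercise = 0.000000; V(3,3) = max -> 0.000000
  V(2,0) = exp(-r*dt) * [p*0.791113 + (1-p)*0.000000] = 0.407917; exercise = 0.000000; V(2,0) = max -> 0.407917
  V(2,1) = exp(-r*dt) * [p*0.000000 + (1-p)*0.000000] = 0.000000; exercise = 0.000000; V(2,1) = max -> 0.000000
  V(2,2) = exp(-r*dt) * [p*0.000000 + (1-p)*0.000000] = 0.000000; exercise = 0.000000; V(2,2) = max -> 0.000000
  V(1,0) = exp(-r*dt) * [p*0.407917 + (1-p)*0.000000] = 0.210331; exercise = 0.000000; V(1,0) = max -> 0.210331
  V(1,1) = exp(-r*dt) * [p*0.000000 + (1-p)*0.000000] = 0.000000; exercise = 0.000000; V(1,1) = max -> 0.000000
  V(0,0) = exp(-r*dt) * [p*0.210331 + (1-p)*0.000000] = 0.108452; exercise = 0.000000; V(0,0) = max -> 0.108452

Answer: Price = V(0,0) = 0.1085


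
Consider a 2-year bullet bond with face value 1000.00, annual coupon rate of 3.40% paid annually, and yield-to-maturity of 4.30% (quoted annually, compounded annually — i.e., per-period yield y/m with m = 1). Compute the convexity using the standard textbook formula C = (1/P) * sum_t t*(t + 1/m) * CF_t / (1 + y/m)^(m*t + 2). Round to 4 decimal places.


Answer: Convexity = 5.3935

Derivation:
Coupon per period c = face * coupon_rate / m = 34.000000
Periods per year m = 1; per-period yield y/m = 0.043000
Number of cashflows N = 2
Cashflows (t years, CF_t, discount factor 1/(1+y/m)^(m*t), PV):
  t = 1.0000: CF_t = 34.000000, DF = 0.958773, PV = 32.598274
  t = 2.0000: CF_t = 1034.000000, DF = 0.919245, PV = 950.499564
Price P = sum_t PV_t = 983.097838
Convexity numerator sum_t t*(t + 1/m) * CF_t / (1+y/m)^(m*t + 2):
  t = 1.0000: term = 59.931616
  t = 2.0000: term = 5242.453119
Convexity = (1/P) * sum = 5302.384735 / 983.097838 = 5.393547
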